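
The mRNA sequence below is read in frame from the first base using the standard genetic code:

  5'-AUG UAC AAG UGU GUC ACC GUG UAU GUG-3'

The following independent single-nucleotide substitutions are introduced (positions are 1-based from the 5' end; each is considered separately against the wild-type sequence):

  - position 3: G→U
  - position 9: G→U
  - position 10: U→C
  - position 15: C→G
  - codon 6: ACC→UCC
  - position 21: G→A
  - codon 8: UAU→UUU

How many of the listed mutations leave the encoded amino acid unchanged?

2

Codon 1: AUG (Met) → AUU (Ile) — missense.
Codon 3: AAG (Lys) → AAU (Asn) — missense.
Codon 4: UGU (Cys) → CGU (Arg) — missense.
Codon 5: GUC (Val) → GUG (Val) — synonymous.
Codon 6: ACC (Thr) → UCC (Ser) — missense.
Codon 7: GUG (Val) → GUA (Val) — synonymous.
Codon 8: UAU (Tyr) → UUU (Phe) — missense.
Synonymous: 2 of 7.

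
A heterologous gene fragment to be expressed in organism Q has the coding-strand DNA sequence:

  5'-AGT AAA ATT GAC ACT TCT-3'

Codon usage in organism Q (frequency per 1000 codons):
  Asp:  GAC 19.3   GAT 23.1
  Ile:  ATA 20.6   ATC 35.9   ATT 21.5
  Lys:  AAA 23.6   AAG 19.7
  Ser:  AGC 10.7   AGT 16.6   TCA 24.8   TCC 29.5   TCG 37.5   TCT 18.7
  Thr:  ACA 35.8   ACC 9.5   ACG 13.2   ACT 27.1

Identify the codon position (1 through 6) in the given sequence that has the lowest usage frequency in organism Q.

Codon 1 AGT (Ser): 16.6 per 1000.
Codon 2 AAA (Lys): 23.6 per 1000.
Codon 3 ATT (Ile): 21.5 per 1000.
Codon 4 GAC (Asp): 19.3 per 1000.
Codon 5 ACT (Thr): 27.1 per 1000.
Codon 6 TCT (Ser): 18.7 per 1000.
Lowest frequency is 16.6 at codon 1.

1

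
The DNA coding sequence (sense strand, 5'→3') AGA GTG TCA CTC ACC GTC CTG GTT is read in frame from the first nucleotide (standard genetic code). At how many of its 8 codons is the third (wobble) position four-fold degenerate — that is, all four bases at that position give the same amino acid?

7

Codon 1 AGA (Arg): third position 2-fold.
Codon 2 GTG (Val): third position 4-fold.
Codon 3 TCA (Ser): third position 4-fold.
Codon 4 CTC (Leu): third position 4-fold.
Codon 5 ACC (Thr): third position 4-fold.
Codon 6 GTC (Val): third position 4-fold.
Codon 7 CTG (Leu): third position 4-fold.
Codon 8 GTT (Val): third position 4-fold.
Four-fold degenerate third positions: 7.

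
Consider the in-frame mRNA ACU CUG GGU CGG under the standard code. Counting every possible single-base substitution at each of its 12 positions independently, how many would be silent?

Codon 1 (ACU, Thr): 3 synonymous substitutions.
Codon 2 (CUG, Leu): 4 synonymous substitutions.
Codon 3 (GGU, Gly): 3 synonymous substitutions.
Codon 4 (CGG, Arg): 4 synonymous substitutions.
Total: 3 + 4 + 3 + 4 = 14.

14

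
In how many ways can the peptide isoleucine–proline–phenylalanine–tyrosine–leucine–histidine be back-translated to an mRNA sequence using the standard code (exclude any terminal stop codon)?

Ile: 3 codons.
Pro: 4 codons.
Phe: 2 codons.
Tyr: 2 codons.
Leu: 6 codons.
His: 2 codons.
3 × 4 × 2 × 2 × 6 × 2 = 576.

576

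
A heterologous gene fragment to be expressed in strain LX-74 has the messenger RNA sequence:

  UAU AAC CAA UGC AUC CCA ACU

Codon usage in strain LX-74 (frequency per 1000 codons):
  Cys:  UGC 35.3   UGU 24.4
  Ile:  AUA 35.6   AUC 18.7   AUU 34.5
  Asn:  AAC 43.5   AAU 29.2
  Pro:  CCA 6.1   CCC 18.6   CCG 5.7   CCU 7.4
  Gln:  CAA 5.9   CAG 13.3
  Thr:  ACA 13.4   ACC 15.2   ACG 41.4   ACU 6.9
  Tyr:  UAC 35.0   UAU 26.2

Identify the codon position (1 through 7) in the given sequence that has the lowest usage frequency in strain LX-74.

3

Codon 1 UAU (Tyr): 26.2 per 1000.
Codon 2 AAC (Asn): 43.5 per 1000.
Codon 3 CAA (Gln): 5.9 per 1000.
Codon 4 UGC (Cys): 35.3 per 1000.
Codon 5 AUC (Ile): 18.7 per 1000.
Codon 6 CCA (Pro): 6.1 per 1000.
Codon 7 ACU (Thr): 6.9 per 1000.
Lowest frequency is 5.9 at codon 3.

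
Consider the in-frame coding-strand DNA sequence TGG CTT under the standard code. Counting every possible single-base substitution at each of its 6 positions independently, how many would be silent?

3

Codon 1 (TGG, Trp): 0 synonymous substitutions.
Codon 2 (CTT, Leu): 3 synonymous substitutions.
Total: 0 + 3 = 3.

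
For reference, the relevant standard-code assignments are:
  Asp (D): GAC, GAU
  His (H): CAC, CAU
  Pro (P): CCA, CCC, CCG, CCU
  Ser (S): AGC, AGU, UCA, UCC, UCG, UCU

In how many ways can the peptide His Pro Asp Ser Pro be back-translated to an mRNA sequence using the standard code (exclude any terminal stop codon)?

384

His: 2 codons.
Pro: 4 codons.
Asp: 2 codons.
Ser: 6 codons.
Pro: 4 codons.
2 × 4 × 2 × 6 × 4 = 384.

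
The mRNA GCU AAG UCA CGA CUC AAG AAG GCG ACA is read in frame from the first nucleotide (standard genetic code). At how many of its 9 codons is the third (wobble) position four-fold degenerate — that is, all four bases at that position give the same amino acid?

Codon 1 GCU (Ala): third position 4-fold.
Codon 2 AAG (Lys): third position 2-fold.
Codon 3 UCA (Ser): third position 4-fold.
Codon 4 CGA (Arg): third position 4-fold.
Codon 5 CUC (Leu): third position 4-fold.
Codon 6 AAG (Lys): third position 2-fold.
Codon 7 AAG (Lys): third position 2-fold.
Codon 8 GCG (Ala): third position 4-fold.
Codon 9 ACA (Thr): third position 4-fold.
Four-fold degenerate third positions: 6.

6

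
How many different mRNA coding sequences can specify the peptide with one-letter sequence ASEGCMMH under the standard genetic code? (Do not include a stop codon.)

768

Ala: 4 codons.
Ser: 6 codons.
Glu: 2 codons.
Gly: 4 codons.
Cys: 2 codons.
Met: 1 codon.
Met: 1 codon.
His: 2 codons.
4 × 6 × 2 × 4 × 2 × 1 × 1 × 2 = 768.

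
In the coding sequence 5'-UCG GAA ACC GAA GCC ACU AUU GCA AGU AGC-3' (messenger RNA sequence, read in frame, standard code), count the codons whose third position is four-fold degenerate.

Codon 1 UCG (Ser): third position 4-fold.
Codon 2 GAA (Glu): third position 2-fold.
Codon 3 ACC (Thr): third position 4-fold.
Codon 4 GAA (Glu): third position 2-fold.
Codon 5 GCC (Ala): third position 4-fold.
Codon 6 ACU (Thr): third position 4-fold.
Codon 7 AUU (Ile): third position 3-fold.
Codon 8 GCA (Ala): third position 4-fold.
Codon 9 AGU (Ser): third position 2-fold.
Codon 10 AGC (Ser): third position 2-fold.
Four-fold degenerate third positions: 5.

5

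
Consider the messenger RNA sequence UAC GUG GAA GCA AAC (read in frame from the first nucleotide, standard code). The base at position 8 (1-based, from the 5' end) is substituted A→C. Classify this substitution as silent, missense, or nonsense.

missense

Position 8 falls in codon 3: GAA → Glu.
After the substitution the codon is GCA → Ala.
Glu ≠ Ala, so this is a missense mutation.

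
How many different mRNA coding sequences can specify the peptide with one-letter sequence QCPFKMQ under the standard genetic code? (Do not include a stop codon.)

128

Gln: 2 codons.
Cys: 2 codons.
Pro: 4 codons.
Phe: 2 codons.
Lys: 2 codons.
Met: 1 codon.
Gln: 2 codons.
2 × 2 × 4 × 2 × 2 × 1 × 2 = 128.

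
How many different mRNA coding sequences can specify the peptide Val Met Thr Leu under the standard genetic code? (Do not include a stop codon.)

96

Val: 4 codons.
Met: 1 codon.
Thr: 4 codons.
Leu: 6 codons.
4 × 1 × 4 × 6 = 96.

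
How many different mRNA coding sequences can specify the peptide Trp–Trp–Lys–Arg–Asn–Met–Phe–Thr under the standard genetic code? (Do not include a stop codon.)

192

Trp: 1 codon.
Trp: 1 codon.
Lys: 2 codons.
Arg: 6 codons.
Asn: 2 codons.
Met: 1 codon.
Phe: 2 codons.
Thr: 4 codons.
1 × 1 × 2 × 6 × 2 × 1 × 2 × 4 = 192.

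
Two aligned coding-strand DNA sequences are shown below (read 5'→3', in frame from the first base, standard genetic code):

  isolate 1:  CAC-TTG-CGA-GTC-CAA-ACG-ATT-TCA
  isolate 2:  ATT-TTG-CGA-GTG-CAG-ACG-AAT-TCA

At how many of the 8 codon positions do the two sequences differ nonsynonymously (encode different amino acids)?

Codon 1: CAC His / ATT Ile — nonsynonymous.
Codon 2: TTG Leu / TTG Leu — identical.
Codon 3: CGA Arg / CGA Arg — identical.
Codon 4: GTC Val / GTG Val — synonymous.
Codon 5: CAA Gln / CAG Gln — synonymous.
Codon 6: ACG Thr / ACG Thr — identical.
Codon 7: ATT Ile / AAT Asn — nonsynonymous.
Codon 8: TCA Ser / TCA Ser — identical.
Nonsynonymous differences: 2.

2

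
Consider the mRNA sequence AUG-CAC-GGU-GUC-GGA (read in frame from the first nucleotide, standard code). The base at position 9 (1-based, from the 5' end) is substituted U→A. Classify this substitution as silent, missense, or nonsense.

silent

Position 9 falls in codon 3: GGU → Gly.
After the substitution the codon is GGA → Gly.
Both encode Gly, so the change is synonymous.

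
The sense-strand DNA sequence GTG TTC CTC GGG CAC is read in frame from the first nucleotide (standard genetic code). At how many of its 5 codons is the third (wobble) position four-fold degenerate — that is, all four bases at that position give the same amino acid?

3

Codon 1 GTG (Val): third position 4-fold.
Codon 2 TTC (Phe): third position 2-fold.
Codon 3 CTC (Leu): third position 4-fold.
Codon 4 GGG (Gly): third position 4-fold.
Codon 5 CAC (His): third position 2-fold.
Four-fold degenerate third positions: 3.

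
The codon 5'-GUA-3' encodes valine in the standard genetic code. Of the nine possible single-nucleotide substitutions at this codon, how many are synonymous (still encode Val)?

3

Position 1: none → 0 synonymous.
Position 2: none → 0 synonymous.
Position 3: GUU, GUC, GUG → 3 synonymous.
Total: 0 + 0 + 3 = 3.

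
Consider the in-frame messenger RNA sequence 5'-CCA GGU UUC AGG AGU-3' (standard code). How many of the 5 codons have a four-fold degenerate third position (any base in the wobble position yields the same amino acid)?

Codon 1 CCA (Pro): third position 4-fold.
Codon 2 GGU (Gly): third position 4-fold.
Codon 3 UUC (Phe): third position 2-fold.
Codon 4 AGG (Arg): third position 2-fold.
Codon 5 AGU (Ser): third position 2-fold.
Four-fold degenerate third positions: 2.

2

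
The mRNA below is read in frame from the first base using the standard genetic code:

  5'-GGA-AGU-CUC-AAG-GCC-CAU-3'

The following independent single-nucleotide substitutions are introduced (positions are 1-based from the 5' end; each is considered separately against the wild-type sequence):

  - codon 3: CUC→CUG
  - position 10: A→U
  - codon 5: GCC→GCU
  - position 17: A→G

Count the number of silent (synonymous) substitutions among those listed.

Codon 3: CUC (Leu) → CUG (Leu) — synonymous.
Codon 4: AAG (Lys) → UAG (Stop) — nonsense.
Codon 5: GCC (Ala) → GCU (Ala) — synonymous.
Codon 6: CAU (His) → CGU (Arg) — missense.
Synonymous: 2 of 4.

2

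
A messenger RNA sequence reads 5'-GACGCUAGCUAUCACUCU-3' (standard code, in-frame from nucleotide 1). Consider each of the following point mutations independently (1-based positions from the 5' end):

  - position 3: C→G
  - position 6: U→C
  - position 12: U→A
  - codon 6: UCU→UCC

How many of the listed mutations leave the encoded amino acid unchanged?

Codon 1: GAC (Asp) → GAG (Glu) — missense.
Codon 2: GCU (Ala) → GCC (Ala) — synonymous.
Codon 4: UAU (Tyr) → UAA (Stop) — nonsense.
Codon 6: UCU (Ser) → UCC (Ser) — synonymous.
Synonymous: 2 of 4.

2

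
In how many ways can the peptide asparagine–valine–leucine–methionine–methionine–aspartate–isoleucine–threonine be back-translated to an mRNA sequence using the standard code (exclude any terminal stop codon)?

Asn: 2 codons.
Val: 4 codons.
Leu: 6 codons.
Met: 1 codon.
Met: 1 codon.
Asp: 2 codons.
Ile: 3 codons.
Thr: 4 codons.
2 × 4 × 6 × 1 × 1 × 2 × 3 × 4 = 1152.

1152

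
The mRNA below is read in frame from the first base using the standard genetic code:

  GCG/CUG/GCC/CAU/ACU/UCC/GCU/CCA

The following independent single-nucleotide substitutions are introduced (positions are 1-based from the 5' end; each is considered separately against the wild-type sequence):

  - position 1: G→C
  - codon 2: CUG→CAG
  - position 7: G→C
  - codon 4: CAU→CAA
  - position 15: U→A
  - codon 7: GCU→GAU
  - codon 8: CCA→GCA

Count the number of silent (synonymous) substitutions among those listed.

Codon 1: GCG (Ala) → CCG (Pro) — missense.
Codon 2: CUG (Leu) → CAG (Gln) — missense.
Codon 3: GCC (Ala) → CCC (Pro) — missense.
Codon 4: CAU (His) → CAA (Gln) — missense.
Codon 5: ACU (Thr) → ACA (Thr) — synonymous.
Codon 7: GCU (Ala) → GAU (Asp) — missense.
Codon 8: CCA (Pro) → GCA (Ala) — missense.
Synonymous: 1 of 7.

1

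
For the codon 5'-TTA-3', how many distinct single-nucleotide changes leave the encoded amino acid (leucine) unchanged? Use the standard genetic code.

Position 1: CTA → 1 synonymous.
Position 2: none → 0 synonymous.
Position 3: TTG → 1 synonymous.
Total: 1 + 0 + 1 = 2.

2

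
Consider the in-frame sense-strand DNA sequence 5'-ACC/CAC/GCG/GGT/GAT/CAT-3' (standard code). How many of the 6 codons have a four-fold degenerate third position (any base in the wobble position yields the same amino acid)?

3

Codon 1 ACC (Thr): third position 4-fold.
Codon 2 CAC (His): third position 2-fold.
Codon 3 GCG (Ala): third position 4-fold.
Codon 4 GGT (Gly): third position 4-fold.
Codon 5 GAT (Asp): third position 2-fold.
Codon 6 CAT (His): third position 2-fold.
Four-fold degenerate third positions: 3.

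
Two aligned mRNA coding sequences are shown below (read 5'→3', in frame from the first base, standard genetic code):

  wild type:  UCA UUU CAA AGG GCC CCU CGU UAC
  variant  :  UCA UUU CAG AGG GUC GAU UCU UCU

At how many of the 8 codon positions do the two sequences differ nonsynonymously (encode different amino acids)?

Codon 1: UCA Ser / UCA Ser — identical.
Codon 2: UUU Phe / UUU Phe — identical.
Codon 3: CAA Gln / CAG Gln — synonymous.
Codon 4: AGG Arg / AGG Arg — identical.
Codon 5: GCC Ala / GUC Val — nonsynonymous.
Codon 6: CCU Pro / GAU Asp — nonsynonymous.
Codon 7: CGU Arg / UCU Ser — nonsynonymous.
Codon 8: UAC Tyr / UCU Ser — nonsynonymous.
Nonsynonymous differences: 4.

4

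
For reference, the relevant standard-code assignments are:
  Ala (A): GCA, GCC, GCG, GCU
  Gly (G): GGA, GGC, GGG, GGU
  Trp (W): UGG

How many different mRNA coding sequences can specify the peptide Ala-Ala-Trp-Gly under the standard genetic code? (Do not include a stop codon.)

Ala: 4 codons.
Ala: 4 codons.
Trp: 1 codon.
Gly: 4 codons.
4 × 4 × 1 × 4 = 64.

64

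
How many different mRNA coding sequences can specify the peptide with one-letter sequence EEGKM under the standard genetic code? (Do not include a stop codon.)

32

Glu: 2 codons.
Glu: 2 codons.
Gly: 4 codons.
Lys: 2 codons.
Met: 1 codon.
2 × 2 × 4 × 2 × 1 = 32.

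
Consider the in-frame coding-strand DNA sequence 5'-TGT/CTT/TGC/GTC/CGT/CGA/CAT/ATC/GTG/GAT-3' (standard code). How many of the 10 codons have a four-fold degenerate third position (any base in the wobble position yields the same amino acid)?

Codon 1 TGT (Cys): third position 2-fold.
Codon 2 CTT (Leu): third position 4-fold.
Codon 3 TGC (Cys): third position 2-fold.
Codon 4 GTC (Val): third position 4-fold.
Codon 5 CGT (Arg): third position 4-fold.
Codon 6 CGA (Arg): third position 4-fold.
Codon 7 CAT (His): third position 2-fold.
Codon 8 ATC (Ile): third position 3-fold.
Codon 9 GTG (Val): third position 4-fold.
Codon 10 GAT (Asp): third position 2-fold.
Four-fold degenerate third positions: 5.

5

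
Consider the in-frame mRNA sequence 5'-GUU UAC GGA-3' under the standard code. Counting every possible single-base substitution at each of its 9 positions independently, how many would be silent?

7

Codon 1 (GUU, Val): 3 synonymous substitutions.
Codon 2 (UAC, Tyr): 1 synonymous substitution.
Codon 3 (GGA, Gly): 3 synonymous substitutions.
Total: 3 + 1 + 3 = 7.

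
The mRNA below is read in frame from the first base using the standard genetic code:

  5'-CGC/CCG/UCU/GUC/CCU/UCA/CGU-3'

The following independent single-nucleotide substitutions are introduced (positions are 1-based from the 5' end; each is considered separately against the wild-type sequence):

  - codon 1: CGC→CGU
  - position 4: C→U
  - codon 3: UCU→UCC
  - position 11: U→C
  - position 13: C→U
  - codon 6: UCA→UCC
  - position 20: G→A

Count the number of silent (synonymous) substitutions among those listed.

Codon 1: CGC (Arg) → CGU (Arg) — synonymous.
Codon 2: CCG (Pro) → UCG (Ser) — missense.
Codon 3: UCU (Ser) → UCC (Ser) — synonymous.
Codon 4: GUC (Val) → GCC (Ala) — missense.
Codon 5: CCU (Pro) → UCU (Ser) — missense.
Codon 6: UCA (Ser) → UCC (Ser) — synonymous.
Codon 7: CGU (Arg) → CAU (His) — missense.
Synonymous: 3 of 7.

3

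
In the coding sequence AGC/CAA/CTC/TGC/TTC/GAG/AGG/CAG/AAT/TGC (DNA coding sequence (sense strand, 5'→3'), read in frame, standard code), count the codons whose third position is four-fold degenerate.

Codon 1 AGC (Ser): third position 2-fold.
Codon 2 CAA (Gln): third position 2-fold.
Codon 3 CTC (Leu): third position 4-fold.
Codon 4 TGC (Cys): third position 2-fold.
Codon 5 TTC (Phe): third position 2-fold.
Codon 6 GAG (Glu): third position 2-fold.
Codon 7 AGG (Arg): third position 2-fold.
Codon 8 CAG (Gln): third position 2-fold.
Codon 9 AAT (Asn): third position 2-fold.
Codon 10 TGC (Cys): third position 2-fold.
Four-fold degenerate third positions: 1.

1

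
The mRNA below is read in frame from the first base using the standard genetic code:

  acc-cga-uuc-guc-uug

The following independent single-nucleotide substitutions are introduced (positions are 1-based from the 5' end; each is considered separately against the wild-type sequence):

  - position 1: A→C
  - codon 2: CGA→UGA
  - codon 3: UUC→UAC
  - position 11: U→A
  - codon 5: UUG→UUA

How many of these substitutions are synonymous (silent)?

1

Codon 1: ACC (Thr) → CCC (Pro) — missense.
Codon 2: CGA (Arg) → UGA (Stop) — nonsense.
Codon 3: UUC (Phe) → UAC (Tyr) — missense.
Codon 4: GUC (Val) → GAC (Asp) — missense.
Codon 5: UUG (Leu) → UUA (Leu) — synonymous.
Synonymous: 1 of 5.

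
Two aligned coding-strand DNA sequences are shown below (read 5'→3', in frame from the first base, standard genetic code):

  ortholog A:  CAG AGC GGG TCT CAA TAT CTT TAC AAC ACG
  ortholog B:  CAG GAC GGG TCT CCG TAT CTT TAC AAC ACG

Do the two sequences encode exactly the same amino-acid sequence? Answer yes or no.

Codon 1: CAG Gln / CAG Gln — identical.
Codon 2: AGC Ser / GAC Asp — nonsynonymous.
Codon 3: GGG Gly / GGG Gly — identical.
Codon 4: TCT Ser / TCT Ser — identical.
Codon 5: CAA Gln / CCG Pro — nonsynonymous.
Codon 6: TAT Tyr / TAT Tyr — identical.
Codon 7: CTT Leu / CTT Leu — identical.
Codon 8: TAC Tyr / TAC Tyr — identical.
Codon 9: AAC Asn / AAC Asn — identical.
Codon 10: ACG Thr / ACG Thr — identical.
Nonsynonymous differences: 2 → different protein.

no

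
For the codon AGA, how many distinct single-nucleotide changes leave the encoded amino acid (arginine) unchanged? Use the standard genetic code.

2

Position 1: CGA → 1 synonymous.
Position 2: none → 0 synonymous.
Position 3: AGG → 1 synonymous.
Total: 1 + 0 + 1 = 2.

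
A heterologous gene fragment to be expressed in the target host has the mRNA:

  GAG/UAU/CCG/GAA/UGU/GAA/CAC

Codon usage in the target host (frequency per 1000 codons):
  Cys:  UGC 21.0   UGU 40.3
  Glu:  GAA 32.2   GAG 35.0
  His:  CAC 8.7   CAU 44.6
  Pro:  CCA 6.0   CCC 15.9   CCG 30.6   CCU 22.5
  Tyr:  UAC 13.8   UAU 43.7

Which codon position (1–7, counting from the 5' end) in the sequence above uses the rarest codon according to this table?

Codon 1 GAG (Glu): 35.0 per 1000.
Codon 2 UAU (Tyr): 43.7 per 1000.
Codon 3 CCG (Pro): 30.6 per 1000.
Codon 4 GAA (Glu): 32.2 per 1000.
Codon 5 UGU (Cys): 40.3 per 1000.
Codon 6 GAA (Glu): 32.2 per 1000.
Codon 7 CAC (His): 8.7 per 1000.
Lowest frequency is 8.7 at codon 7.

7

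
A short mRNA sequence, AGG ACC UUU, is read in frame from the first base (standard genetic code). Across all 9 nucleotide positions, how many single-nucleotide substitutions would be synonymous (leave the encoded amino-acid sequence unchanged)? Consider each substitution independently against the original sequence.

6

Codon 1 (AGG, Arg): 2 synonymous substitutions.
Codon 2 (ACC, Thr): 3 synonymous substitutions.
Codon 3 (UUU, Phe): 1 synonymous substitution.
Total: 2 + 3 + 1 = 6.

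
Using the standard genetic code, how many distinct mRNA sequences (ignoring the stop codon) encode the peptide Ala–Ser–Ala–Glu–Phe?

384

Ala: 4 codons.
Ser: 6 codons.
Ala: 4 codons.
Glu: 2 codons.
Phe: 2 codons.
4 × 6 × 4 × 2 × 2 = 384.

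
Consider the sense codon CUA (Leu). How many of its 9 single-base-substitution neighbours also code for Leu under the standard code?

Position 1: UUA → 1 synonymous.
Position 2: none → 0 synonymous.
Position 3: CUU, CUC, CUG → 3 synonymous.
Total: 1 + 0 + 3 = 4.

4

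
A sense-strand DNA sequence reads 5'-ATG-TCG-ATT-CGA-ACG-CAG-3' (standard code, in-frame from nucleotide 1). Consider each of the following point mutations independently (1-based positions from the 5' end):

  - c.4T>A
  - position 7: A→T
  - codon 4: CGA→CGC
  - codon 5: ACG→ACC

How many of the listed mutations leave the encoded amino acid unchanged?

2

Codon 2: TCG (Ser) → ACG (Thr) — missense.
Codon 3: ATT (Ile) → TTT (Phe) — missense.
Codon 4: CGA (Arg) → CGC (Arg) — synonymous.
Codon 5: ACG (Thr) → ACC (Thr) — synonymous.
Synonymous: 2 of 4.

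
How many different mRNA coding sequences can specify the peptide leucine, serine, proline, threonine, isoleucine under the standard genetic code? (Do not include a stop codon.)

Leu: 6 codons.
Ser: 6 codons.
Pro: 4 codons.
Thr: 4 codons.
Ile: 3 codons.
6 × 6 × 4 × 4 × 3 = 1728.

1728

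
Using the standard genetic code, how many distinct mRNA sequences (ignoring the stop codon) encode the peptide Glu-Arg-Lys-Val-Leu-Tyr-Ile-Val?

13824

Glu: 2 codons.
Arg: 6 codons.
Lys: 2 codons.
Val: 4 codons.
Leu: 6 codons.
Tyr: 2 codons.
Ile: 3 codons.
Val: 4 codons.
2 × 6 × 2 × 4 × 6 × 2 × 3 × 4 = 13824.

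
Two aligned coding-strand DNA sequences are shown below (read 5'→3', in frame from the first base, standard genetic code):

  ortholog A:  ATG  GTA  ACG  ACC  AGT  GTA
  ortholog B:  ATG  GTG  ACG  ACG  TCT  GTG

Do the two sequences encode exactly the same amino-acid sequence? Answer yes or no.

yes

Codon 1: ATG Met / ATG Met — identical.
Codon 2: GTA Val / GTG Val — synonymous.
Codon 3: ACG Thr / ACG Thr — identical.
Codon 4: ACC Thr / ACG Thr — synonymous.
Codon 5: AGT Ser / TCT Ser — synonymous.
Codon 6: GTA Val / GTG Val — synonymous.
Nonsynonymous differences: 0 → same protein.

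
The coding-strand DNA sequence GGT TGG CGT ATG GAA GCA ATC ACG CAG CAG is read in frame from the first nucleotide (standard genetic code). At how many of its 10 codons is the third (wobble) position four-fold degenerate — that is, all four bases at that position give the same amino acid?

Codon 1 GGT (Gly): third position 4-fold.
Codon 2 TGG (Trp): third position 1-fold.
Codon 3 CGT (Arg): third position 4-fold.
Codon 4 ATG (Met): third position 1-fold.
Codon 5 GAA (Glu): third position 2-fold.
Codon 6 GCA (Ala): third position 4-fold.
Codon 7 ATC (Ile): third position 3-fold.
Codon 8 ACG (Thr): third position 4-fold.
Codon 9 CAG (Gln): third position 2-fold.
Codon 10 CAG (Gln): third position 2-fold.
Four-fold degenerate third positions: 4.

4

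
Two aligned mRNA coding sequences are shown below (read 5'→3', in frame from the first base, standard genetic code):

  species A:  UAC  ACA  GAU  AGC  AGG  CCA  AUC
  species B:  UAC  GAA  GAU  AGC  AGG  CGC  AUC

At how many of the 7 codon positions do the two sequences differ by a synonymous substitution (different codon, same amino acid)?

Codon 1: UAC Tyr / UAC Tyr — identical.
Codon 2: ACA Thr / GAA Glu — nonsynonymous.
Codon 3: GAU Asp / GAU Asp — identical.
Codon 4: AGC Ser / AGC Ser — identical.
Codon 5: AGG Arg / AGG Arg — identical.
Codon 6: CCA Pro / CGC Arg — nonsynonymous.
Codon 7: AUC Ile / AUC Ile — identical.
Synonymous differences: 0.

0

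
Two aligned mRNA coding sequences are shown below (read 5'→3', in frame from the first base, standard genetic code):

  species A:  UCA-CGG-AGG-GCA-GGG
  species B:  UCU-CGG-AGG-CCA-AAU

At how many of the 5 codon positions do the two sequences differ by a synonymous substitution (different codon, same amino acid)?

Codon 1: UCA Ser / UCU Ser — synonymous.
Codon 2: CGG Arg / CGG Arg — identical.
Codon 3: AGG Arg / AGG Arg — identical.
Codon 4: GCA Ala / CCA Pro — nonsynonymous.
Codon 5: GGG Gly / AAU Asn — nonsynonymous.
Synonymous differences: 1.

1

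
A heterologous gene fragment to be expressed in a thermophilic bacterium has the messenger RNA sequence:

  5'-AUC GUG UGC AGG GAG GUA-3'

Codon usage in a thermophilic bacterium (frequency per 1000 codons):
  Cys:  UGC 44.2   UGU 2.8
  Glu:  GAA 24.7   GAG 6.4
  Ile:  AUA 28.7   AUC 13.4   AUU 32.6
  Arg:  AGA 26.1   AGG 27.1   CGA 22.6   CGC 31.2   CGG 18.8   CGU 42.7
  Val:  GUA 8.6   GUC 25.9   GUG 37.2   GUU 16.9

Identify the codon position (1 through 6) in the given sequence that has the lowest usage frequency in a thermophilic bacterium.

Codon 1 AUC (Ile): 13.4 per 1000.
Codon 2 GUG (Val): 37.2 per 1000.
Codon 3 UGC (Cys): 44.2 per 1000.
Codon 4 AGG (Arg): 27.1 per 1000.
Codon 5 GAG (Glu): 6.4 per 1000.
Codon 6 GUA (Val): 8.6 per 1000.
Lowest frequency is 6.4 at codon 5.

5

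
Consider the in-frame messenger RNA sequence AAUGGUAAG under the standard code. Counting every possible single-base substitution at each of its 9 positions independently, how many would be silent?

5

Codon 1 (AAU, Asn): 1 synonymous substitution.
Codon 2 (GGU, Gly): 3 synonymous substitutions.
Codon 3 (AAG, Lys): 1 synonymous substitution.
Total: 1 + 3 + 1 = 5.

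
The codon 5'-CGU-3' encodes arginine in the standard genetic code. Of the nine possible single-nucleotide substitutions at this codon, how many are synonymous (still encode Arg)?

Position 1: none → 0 synonymous.
Position 2: none → 0 synonymous.
Position 3: CGC, CGA, CGG → 3 synonymous.
Total: 0 + 0 + 3 = 3.

3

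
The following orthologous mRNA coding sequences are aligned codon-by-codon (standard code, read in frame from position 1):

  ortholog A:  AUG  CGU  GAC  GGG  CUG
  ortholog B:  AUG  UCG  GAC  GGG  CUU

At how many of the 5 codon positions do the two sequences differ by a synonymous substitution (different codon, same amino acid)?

Codon 1: AUG Met / AUG Met — identical.
Codon 2: CGU Arg / UCG Ser — nonsynonymous.
Codon 3: GAC Asp / GAC Asp — identical.
Codon 4: GGG Gly / GGG Gly — identical.
Codon 5: CUG Leu / CUU Leu — synonymous.
Synonymous differences: 1.

1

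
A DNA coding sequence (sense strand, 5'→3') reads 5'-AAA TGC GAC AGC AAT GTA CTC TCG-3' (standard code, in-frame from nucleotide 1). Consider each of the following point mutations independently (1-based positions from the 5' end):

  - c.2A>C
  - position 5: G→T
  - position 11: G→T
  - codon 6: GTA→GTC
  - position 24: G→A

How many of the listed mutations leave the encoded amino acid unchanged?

Codon 1: AAA (Lys) → ACA (Thr) — missense.
Codon 2: TGC (Cys) → TTC (Phe) — missense.
Codon 4: AGC (Ser) → ATC (Ile) — missense.
Codon 6: GTA (Val) → GTC (Val) — synonymous.
Codon 8: TCG (Ser) → TCA (Ser) — synonymous.
Synonymous: 2 of 5.

2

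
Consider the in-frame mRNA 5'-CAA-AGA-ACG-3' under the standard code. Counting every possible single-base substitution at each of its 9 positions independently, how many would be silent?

6

Codon 1 (CAA, Gln): 1 synonymous substitution.
Codon 2 (AGA, Arg): 2 synonymous substitutions.
Codon 3 (ACG, Thr): 3 synonymous substitutions.
Total: 1 + 2 + 3 = 6.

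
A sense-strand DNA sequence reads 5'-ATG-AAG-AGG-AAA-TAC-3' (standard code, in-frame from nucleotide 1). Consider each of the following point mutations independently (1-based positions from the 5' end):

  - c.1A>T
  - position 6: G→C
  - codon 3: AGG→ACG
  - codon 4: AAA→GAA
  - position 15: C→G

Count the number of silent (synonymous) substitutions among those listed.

Codon 1: ATG (Met) → TTG (Leu) — missense.
Codon 2: AAG (Lys) → AAC (Asn) — missense.
Codon 3: AGG (Arg) → ACG (Thr) — missense.
Codon 4: AAA (Lys) → GAA (Glu) — missense.
Codon 5: TAC (Tyr) → TAG (Stop) — nonsense.
Synonymous: 0 of 5.

0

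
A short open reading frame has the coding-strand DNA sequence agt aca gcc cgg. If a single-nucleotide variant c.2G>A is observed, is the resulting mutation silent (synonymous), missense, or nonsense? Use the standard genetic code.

Position 2 falls in codon 1: AGT → Ser.
After the substitution the codon is AAT → Asn.
Ser ≠ Asn, so this is a missense mutation.

missense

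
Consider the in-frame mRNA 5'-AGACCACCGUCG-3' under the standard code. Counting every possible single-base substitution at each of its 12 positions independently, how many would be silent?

11

Codon 1 (AGA, Arg): 2 synonymous substitutions.
Codon 2 (CCA, Pro): 3 synonymous substitutions.
Codon 3 (CCG, Pro): 3 synonymous substitutions.
Codon 4 (UCG, Ser): 3 synonymous substitutions.
Total: 2 + 3 + 3 + 3 = 11.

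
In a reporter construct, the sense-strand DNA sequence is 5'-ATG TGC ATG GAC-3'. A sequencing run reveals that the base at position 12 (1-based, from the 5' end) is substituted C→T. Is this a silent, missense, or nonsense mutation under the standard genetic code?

Position 12 falls in codon 4: GAC → Asp.
After the substitution the codon is GAT → Asp.
Both encode Asp, so the change is synonymous.

silent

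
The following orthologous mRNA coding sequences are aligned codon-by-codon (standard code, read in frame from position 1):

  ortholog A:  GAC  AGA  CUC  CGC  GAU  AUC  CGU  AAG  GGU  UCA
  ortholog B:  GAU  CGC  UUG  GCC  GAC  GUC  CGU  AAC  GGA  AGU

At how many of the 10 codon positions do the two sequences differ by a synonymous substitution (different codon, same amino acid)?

6

Codon 1: GAC Asp / GAU Asp — synonymous.
Codon 2: AGA Arg / CGC Arg — synonymous.
Codon 3: CUC Leu / UUG Leu — synonymous.
Codon 4: CGC Arg / GCC Ala — nonsynonymous.
Codon 5: GAU Asp / GAC Asp — synonymous.
Codon 6: AUC Ile / GUC Val — nonsynonymous.
Codon 7: CGU Arg / CGU Arg — identical.
Codon 8: AAG Lys / AAC Asn — nonsynonymous.
Codon 9: GGU Gly / GGA Gly — synonymous.
Codon 10: UCA Ser / AGU Ser — synonymous.
Synonymous differences: 6.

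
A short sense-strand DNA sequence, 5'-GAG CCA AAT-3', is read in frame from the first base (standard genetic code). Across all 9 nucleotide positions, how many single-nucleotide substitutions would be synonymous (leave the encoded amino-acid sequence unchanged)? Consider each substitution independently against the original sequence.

5

Codon 1 (GAG, Glu): 1 synonymous substitution.
Codon 2 (CCA, Pro): 3 synonymous substitutions.
Codon 3 (AAT, Asn): 1 synonymous substitution.
Total: 1 + 3 + 1 = 5.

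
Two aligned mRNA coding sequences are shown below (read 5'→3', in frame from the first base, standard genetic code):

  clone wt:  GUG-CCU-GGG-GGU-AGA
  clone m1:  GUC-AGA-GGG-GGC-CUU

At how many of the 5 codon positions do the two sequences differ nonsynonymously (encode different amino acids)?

2

Codon 1: GUG Val / GUC Val — synonymous.
Codon 2: CCU Pro / AGA Arg — nonsynonymous.
Codon 3: GGG Gly / GGG Gly — identical.
Codon 4: GGU Gly / GGC Gly — synonymous.
Codon 5: AGA Arg / CUU Leu — nonsynonymous.
Nonsynonymous differences: 2.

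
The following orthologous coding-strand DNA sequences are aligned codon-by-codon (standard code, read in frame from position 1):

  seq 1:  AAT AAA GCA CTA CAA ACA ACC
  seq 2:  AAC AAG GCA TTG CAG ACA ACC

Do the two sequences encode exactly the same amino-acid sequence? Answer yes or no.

yes

Codon 1: AAT Asn / AAC Asn — synonymous.
Codon 2: AAA Lys / AAG Lys — synonymous.
Codon 3: GCA Ala / GCA Ala — identical.
Codon 4: CTA Leu / TTG Leu — synonymous.
Codon 5: CAA Gln / CAG Gln — synonymous.
Codon 6: ACA Thr / ACA Thr — identical.
Codon 7: ACC Thr / ACC Thr — identical.
Nonsynonymous differences: 0 → same protein.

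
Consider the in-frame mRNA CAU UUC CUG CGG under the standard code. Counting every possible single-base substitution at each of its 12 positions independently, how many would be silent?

Codon 1 (CAU, His): 1 synonymous substitution.
Codon 2 (UUC, Phe): 1 synonymous substitution.
Codon 3 (CUG, Leu): 4 synonymous substitutions.
Codon 4 (CGG, Arg): 4 synonymous substitutions.
Total: 1 + 1 + 4 + 4 = 10.

10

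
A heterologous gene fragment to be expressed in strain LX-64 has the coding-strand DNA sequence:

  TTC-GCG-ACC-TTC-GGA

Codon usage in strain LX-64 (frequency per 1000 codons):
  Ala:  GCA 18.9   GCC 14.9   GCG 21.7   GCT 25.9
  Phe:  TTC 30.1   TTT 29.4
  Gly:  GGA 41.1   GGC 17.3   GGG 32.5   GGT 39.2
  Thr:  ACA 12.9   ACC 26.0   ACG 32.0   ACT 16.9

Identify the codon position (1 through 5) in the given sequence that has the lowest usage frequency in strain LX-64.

Codon 1 TTC (Phe): 30.1 per 1000.
Codon 2 GCG (Ala): 21.7 per 1000.
Codon 3 ACC (Thr): 26.0 per 1000.
Codon 4 TTC (Phe): 30.1 per 1000.
Codon 5 GGA (Gly): 41.1 per 1000.
Lowest frequency is 21.7 at codon 2.

2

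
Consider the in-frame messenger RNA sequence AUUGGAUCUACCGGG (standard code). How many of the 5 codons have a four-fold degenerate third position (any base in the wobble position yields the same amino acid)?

Codon 1 AUU (Ile): third position 3-fold.
Codon 2 GGA (Gly): third position 4-fold.
Codon 3 UCU (Ser): third position 4-fold.
Codon 4 ACC (Thr): third position 4-fold.
Codon 5 GGG (Gly): third position 4-fold.
Four-fold degenerate third positions: 4.

4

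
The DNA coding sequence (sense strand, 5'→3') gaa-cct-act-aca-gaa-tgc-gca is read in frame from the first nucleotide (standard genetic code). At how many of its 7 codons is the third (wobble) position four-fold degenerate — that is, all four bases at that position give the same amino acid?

4

Codon 1 GAA (Glu): third position 2-fold.
Codon 2 CCT (Pro): third position 4-fold.
Codon 3 ACT (Thr): third position 4-fold.
Codon 4 ACA (Thr): third position 4-fold.
Codon 5 GAA (Glu): third position 2-fold.
Codon 6 TGC (Cys): third position 2-fold.
Codon 7 GCA (Ala): third position 4-fold.
Four-fold degenerate third positions: 4.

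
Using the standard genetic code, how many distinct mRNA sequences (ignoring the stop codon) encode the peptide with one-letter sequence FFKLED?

192

Phe: 2 codons.
Phe: 2 codons.
Lys: 2 codons.
Leu: 6 codons.
Glu: 2 codons.
Asp: 2 codons.
2 × 2 × 2 × 6 × 2 × 2 = 192.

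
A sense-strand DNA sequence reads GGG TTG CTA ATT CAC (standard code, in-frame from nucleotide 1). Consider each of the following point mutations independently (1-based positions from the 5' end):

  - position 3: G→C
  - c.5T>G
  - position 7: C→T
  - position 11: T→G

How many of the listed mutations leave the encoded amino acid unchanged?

2

Codon 1: GGG (Gly) → GGC (Gly) — synonymous.
Codon 2: TTG (Leu) → TGG (Trp) — missense.
Codon 3: CTA (Leu) → TTA (Leu) — synonymous.
Codon 4: ATT (Ile) → AGT (Ser) — missense.
Synonymous: 2 of 4.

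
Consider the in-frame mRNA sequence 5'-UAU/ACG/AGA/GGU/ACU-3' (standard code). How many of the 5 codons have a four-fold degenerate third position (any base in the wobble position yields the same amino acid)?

Codon 1 UAU (Tyr): third position 2-fold.
Codon 2 ACG (Thr): third position 4-fold.
Codon 3 AGA (Arg): third position 2-fold.
Codon 4 GGU (Gly): third position 4-fold.
Codon 5 ACU (Thr): third position 4-fold.
Four-fold degenerate third positions: 3.

3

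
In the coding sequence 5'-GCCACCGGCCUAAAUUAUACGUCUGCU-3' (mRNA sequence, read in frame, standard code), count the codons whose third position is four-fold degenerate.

Codon 1 GCC (Ala): third position 4-fold.
Codon 2 ACC (Thr): third position 4-fold.
Codon 3 GGC (Gly): third position 4-fold.
Codon 4 CUA (Leu): third position 4-fold.
Codon 5 AAU (Asn): third position 2-fold.
Codon 6 UAU (Tyr): third position 2-fold.
Codon 7 ACG (Thr): third position 4-fold.
Codon 8 UCU (Ser): third position 4-fold.
Codon 9 GCU (Ala): third position 4-fold.
Four-fold degenerate third positions: 7.

7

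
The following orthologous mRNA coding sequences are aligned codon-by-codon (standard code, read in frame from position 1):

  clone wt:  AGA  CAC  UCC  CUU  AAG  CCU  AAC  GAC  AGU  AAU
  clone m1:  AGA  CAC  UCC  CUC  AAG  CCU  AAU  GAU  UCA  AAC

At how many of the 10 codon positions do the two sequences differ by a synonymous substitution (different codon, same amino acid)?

5

Codon 1: AGA Arg / AGA Arg — identical.
Codon 2: CAC His / CAC His — identical.
Codon 3: UCC Ser / UCC Ser — identical.
Codon 4: CUU Leu / CUC Leu — synonymous.
Codon 5: AAG Lys / AAG Lys — identical.
Codon 6: CCU Pro / CCU Pro — identical.
Codon 7: AAC Asn / AAU Asn — synonymous.
Codon 8: GAC Asp / GAU Asp — synonymous.
Codon 9: AGU Ser / UCA Ser — synonymous.
Codon 10: AAU Asn / AAC Asn — synonymous.
Synonymous differences: 5.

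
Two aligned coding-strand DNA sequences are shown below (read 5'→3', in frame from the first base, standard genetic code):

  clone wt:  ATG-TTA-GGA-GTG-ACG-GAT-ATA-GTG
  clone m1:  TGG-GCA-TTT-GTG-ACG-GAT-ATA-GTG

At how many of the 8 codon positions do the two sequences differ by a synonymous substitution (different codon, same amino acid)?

0

Codon 1: ATG Met / TGG Trp — nonsynonymous.
Codon 2: TTA Leu / GCA Ala — nonsynonymous.
Codon 3: GGA Gly / TTT Phe — nonsynonymous.
Codon 4: GTG Val / GTG Val — identical.
Codon 5: ACG Thr / ACG Thr — identical.
Codon 6: GAT Asp / GAT Asp — identical.
Codon 7: ATA Ile / ATA Ile — identical.
Codon 8: GTG Val / GTG Val — identical.
Synonymous differences: 0.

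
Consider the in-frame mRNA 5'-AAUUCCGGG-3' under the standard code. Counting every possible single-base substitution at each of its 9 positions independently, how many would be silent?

7

Codon 1 (AAU, Asn): 1 synonymous substitution.
Codon 2 (UCC, Ser): 3 synonymous substitutions.
Codon 3 (GGG, Gly): 3 synonymous substitutions.
Total: 1 + 3 + 3 = 7.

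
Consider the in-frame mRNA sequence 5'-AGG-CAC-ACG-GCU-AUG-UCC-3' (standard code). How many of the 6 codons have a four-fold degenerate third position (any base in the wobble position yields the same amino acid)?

3

Codon 1 AGG (Arg): third position 2-fold.
Codon 2 CAC (His): third position 2-fold.
Codon 3 ACG (Thr): third position 4-fold.
Codon 4 GCU (Ala): third position 4-fold.
Codon 5 AUG (Met): third position 1-fold.
Codon 6 UCC (Ser): third position 4-fold.
Four-fold degenerate third positions: 3.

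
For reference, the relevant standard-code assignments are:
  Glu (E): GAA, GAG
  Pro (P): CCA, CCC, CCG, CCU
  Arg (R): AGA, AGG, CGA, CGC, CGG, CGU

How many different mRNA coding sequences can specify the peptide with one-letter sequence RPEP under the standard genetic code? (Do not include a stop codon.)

Arg: 6 codons.
Pro: 4 codons.
Glu: 2 codons.
Pro: 4 codons.
6 × 4 × 2 × 4 = 192.

192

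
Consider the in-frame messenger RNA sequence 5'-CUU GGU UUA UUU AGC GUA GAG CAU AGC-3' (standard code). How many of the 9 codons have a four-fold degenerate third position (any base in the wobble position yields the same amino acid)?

Codon 1 CUU (Leu): third position 4-fold.
Codon 2 GGU (Gly): third position 4-fold.
Codon 3 UUA (Leu): third position 2-fold.
Codon 4 UUU (Phe): third position 2-fold.
Codon 5 AGC (Ser): third position 2-fold.
Codon 6 GUA (Val): third position 4-fold.
Codon 7 GAG (Glu): third position 2-fold.
Codon 8 CAU (His): third position 2-fold.
Codon 9 AGC (Ser): third position 2-fold.
Four-fold degenerate third positions: 3.

3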